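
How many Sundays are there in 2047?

Jan 1, 2047 is a Tuesday.
From Jan 1, 2047 to Dec 31, 2047 is 365 days inclusive.
365 = 7 × 52 + 1, so there are 52 full weeks plus 1 extra day.
Each full week contributes one Sunday: 52 so far.
The 1 extra day is Tuesday — none qualify.
Total: 52 + 0 = 52.

52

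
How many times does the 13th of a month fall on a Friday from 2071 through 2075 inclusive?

Friday-the-13ths by year:
2071: Feb, Mar, Nov
2072: May
2073: Jan, Oct
2074: Apr, Jul
2075: Sep, Dec

10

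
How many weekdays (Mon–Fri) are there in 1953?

261 weekdays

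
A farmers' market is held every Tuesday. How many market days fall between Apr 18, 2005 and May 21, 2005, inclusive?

Apr 18, 2005 is a Monday.
The range spans 34 days (inclusive of both endpoints).
34 = 7 × 4 + 6, so there are 4 full weeks plus 6 extra days.
Each full week contributes one Tuesday: 4 so far.
The 6 extra days are Mon, Tue, Wed, Thu, Fri, Sat — 1 of them qualifies.
Total: 4 + 1 = 5.

5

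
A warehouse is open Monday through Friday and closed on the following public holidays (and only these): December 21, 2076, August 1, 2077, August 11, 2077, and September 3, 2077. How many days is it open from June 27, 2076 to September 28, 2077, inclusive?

324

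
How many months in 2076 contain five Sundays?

4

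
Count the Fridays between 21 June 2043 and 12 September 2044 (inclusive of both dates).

21 June 2043 is a Sunday.
The range spans 450 days (inclusive of both endpoints).
450 = 7 × 64 + 2, so there are 64 full weeks plus 2 extra days.
Each full week contributes one Friday: 64 so far.
The 2 extra days are Sunday, Monday — none qualify.
Total: 64 + 0 = 64.

64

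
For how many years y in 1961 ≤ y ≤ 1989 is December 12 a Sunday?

4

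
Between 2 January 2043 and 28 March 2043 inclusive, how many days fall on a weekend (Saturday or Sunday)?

2 January 2043 is a Friday.
That's 86 days from start to end, counting both.
86 = 7 × 12 + 2, so there are 12 full weeks plus 2 extra days.
Each full week contributes 2 weekend days (Sat, Sun): 12 × 2 = 24.
The 2 extra days are Friday, Saturday — 1 of them qualifies.
Total: 24 + 1 = 25.

25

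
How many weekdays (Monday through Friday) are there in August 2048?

21

2048-08-01 is a Saturday.
From 2048-08-01 to 2048-08-31 is 31 days inclusive.
31 = 7 × 4 + 3, so there are 4 full weeks plus 3 extra days.
Each full week contributes 5 weekdays (Mon–Fri): 4 × 5 = 20.
The 3 extra days are Saturday, Sunday, Monday — 1 of them qualifies.
Total: 20 + 1 = 21.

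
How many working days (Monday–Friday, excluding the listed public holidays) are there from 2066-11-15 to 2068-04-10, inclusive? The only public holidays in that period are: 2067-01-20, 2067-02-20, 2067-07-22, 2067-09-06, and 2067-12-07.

363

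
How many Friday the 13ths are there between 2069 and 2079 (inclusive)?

Friday-the-13ths by year:
2069: Sep, Dec
2070: Jun
2071: Feb, Mar, Nov
2072: May
2073: Jan, Oct
2074: Apr, Jul
2075: Sep, Dec
2076: Mar, Nov
2077: Aug
2078: May
2079: Jan, Oct

19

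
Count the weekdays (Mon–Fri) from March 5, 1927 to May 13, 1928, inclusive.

310

March 5, 1927 is a Saturday.
The range spans 436 days (inclusive of both endpoints).
436 = 7 × 62 + 2, so there are 62 full weeks plus 2 extra days.
Each full week contributes 5 weekdays (Mon–Fri): 62 × 5 = 310.
The 2 extra days are Saturday, Sunday — none qualify.
Total: 310 + 0 = 310.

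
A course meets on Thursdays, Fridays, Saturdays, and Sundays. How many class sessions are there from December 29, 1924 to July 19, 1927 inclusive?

December 29, 1924 is a Monday.
The range spans 933 days (inclusive of both endpoints).
933 = 7 × 133 + 2, so there are 133 full weeks plus 2 extra days.
Each full week contributes 4 days from the set (Thu, Fri, Sat, Sun): 133 × 4 = 532.
The 2 extra days are Mon, Tue — none qualify.
Total: 532 + 0 = 532.

532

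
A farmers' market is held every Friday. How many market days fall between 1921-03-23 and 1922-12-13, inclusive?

1921-03-23 is a Wednesday.
The range spans 631 days (inclusive of both endpoints).
631 = 7 × 90 + 1, so there are 90 full weeks plus 1 extra day.
Each full week contributes one Friday: 90 so far.
The 1 extra day is Wed — none qualify.
Total: 90 + 0 = 90.

90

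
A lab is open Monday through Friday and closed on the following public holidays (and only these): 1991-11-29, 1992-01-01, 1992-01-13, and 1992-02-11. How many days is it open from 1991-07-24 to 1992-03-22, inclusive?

1991-07-24 is a Wednesday.
That's 243 days from start to end, counting both.
243 = 7 × 34 + 5, so there are 34 full weeks plus 5 extra days.
Each full week contributes 5 weekdays (Mon–Fri): 34 × 5 = 170.
The 5 extra days are Wednesday, Thursday, Friday, Saturday, Sunday — 3 of them qualify.
Total: 170 + 3 = 173.
Holidays: 1991-11-29 (Fri); 1992-01-01 (Wed); 1992-01-13 (Mon); 1992-02-11 (Tue).
All 4 holidays fall on weekdays, so subtract 4.
Business days: 173 − 4 = 169.

169 working days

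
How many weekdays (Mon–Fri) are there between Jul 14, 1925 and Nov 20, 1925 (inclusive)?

Jul 14, 1925 is a Tuesday.
The range spans 130 days (inclusive of both endpoints).
130 = 7 × 18 + 4, so there are 18 full weeks plus 4 extra days.
Each full week contributes 5 weekdays (Mon–Fri): 18 × 5 = 90.
The 4 extra days are Tue, Wed, Thu, Fri — 4 of them qualify.
Total: 90 + 4 = 94.

94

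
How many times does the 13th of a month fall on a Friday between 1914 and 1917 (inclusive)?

Friday-the-13ths by year:
1914: Feb, Mar, Nov
1915: Aug
1916: Oct
1917: Apr, Jul

7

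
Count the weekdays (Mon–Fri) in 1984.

261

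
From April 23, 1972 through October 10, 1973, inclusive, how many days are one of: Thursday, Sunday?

153

April 23, 1972 is a Sunday.
That's 536 days from start to end, counting both.
536 = 7 × 76 + 4, so there are 76 full weeks plus 4 extra days.
Each full week contributes 2 days from the set (Thu, Sun): 76 × 2 = 152.
The 4 extra days are Sunday, Monday, Tuesday, Wednesday — 1 of them qualifies.
Total: 152 + 1 = 153.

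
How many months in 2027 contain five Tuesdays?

4

A month has five Tuesdays exactly when Tuesday falls within its first (length − 28) days.
Jan: 31 days, starts Fri → 5 of Fri, Sat, Sun
Feb: 28 days, starts Mon → 5 of (none)
Mar: 31 days, starts Mon → 5 of Mon, Tue, Wed ✓
Apr: 30 days, starts Thu → 5 of Thu, Fri
May: 31 days, starts Sat → 5 of Sat, Sun, Mon
Jun: 30 days, starts Tue → 5 of Tue, Wed ✓
Jul: 31 days, starts Thu → 5 of Thu, Fri, Sat
Aug: 31 days, starts Sun → 5 of Sun, Mon, Tue ✓
Sep: 30 days, starts Wed → 5 of Wed, Thu
Oct: 31 days, starts Fri → 5 of Fri, Sat, Sun
Nov: 30 days, starts Mon → 5 of Mon, Tue ✓
Dec: 31 days, starts Wed → 5 of Wed, Thu, Fri
Months with five Tuesdays: Mar, Jun, Aug, Nov.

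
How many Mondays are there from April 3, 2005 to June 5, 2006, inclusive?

62

April 3, 2005 is a Sunday.
The range spans 429 days (inclusive of both endpoints).
429 = 7 × 61 + 2, so there are 61 full weeks plus 2 extra days.
Each full week contributes one Monday: 61 so far.
The 2 extra days are Sunday, Monday — 1 of them qualifies.
Total: 61 + 1 = 62.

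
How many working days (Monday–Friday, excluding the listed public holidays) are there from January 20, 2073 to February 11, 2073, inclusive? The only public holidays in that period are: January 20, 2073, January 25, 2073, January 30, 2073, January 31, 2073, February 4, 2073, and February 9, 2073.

11 working days

January 20, 2073 is a Friday.
That's 23 days from start to end, counting both.
23 = 7 × 3 + 2, so there are 3 full weeks plus 2 extra days.
Each full week contributes 5 weekdays (Mon–Fri): 3 × 5 = 15.
The 2 extra days are Fri, Sat — 1 of them qualifies.
Total: 15 + 1 = 16.
Holidays: January 20, 2073 (Fri); January 25, 2073 (Wed); January 30, 2073 (Mon); January 31, 2073 (Tue); February 4, 2073 (Sat); February 9, 2073 (Thu).
5 of the 6 holidays fall on weekdays; the rest are weekends and were already excluded.
Business days: 16 − 5 = 11.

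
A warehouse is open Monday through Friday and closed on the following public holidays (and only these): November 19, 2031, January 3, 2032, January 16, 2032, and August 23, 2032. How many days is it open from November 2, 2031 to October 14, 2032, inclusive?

246

November 2, 2031 is a Sunday.
The range spans 348 days (inclusive of both endpoints).
348 = 7 × 49 + 5, so there are 49 full weeks plus 5 extra days.
Each full week contributes 5 weekdays (Mon–Fri): 49 × 5 = 245.
The 5 extra days are Sun, Mon, Tue, Wed, Thu — 4 of them qualify.
Total: 245 + 4 = 249.
Holidays: November 19, 2031 (Wed); January 3, 2032 (Sat); January 16, 2032 (Fri); August 23, 2032 (Mon).
3 of the 4 holidays fall on weekdays; the rest are weekends and were already excluded.
Business days: 249 − 3 = 246.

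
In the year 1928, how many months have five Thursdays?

A month has five Thursdays exactly when Thursday falls within its first (length − 28) days.
Jan: 31 days, starts Sun → 5 of Sun, Mon, Tue
Feb: 29 days, starts Wed → 5 of Wed
Mar: 31 days, starts Thu → 5 of Thu, Fri, Sat ✓
Apr: 30 days, starts Sun → 5 of Sun, Mon
May: 31 days, starts Tue → 5 of Tue, Wed, Thu ✓
Jun: 30 days, starts Fri → 5 of Fri, Sat
Jul: 31 days, starts Sun → 5 of Sun, Mon, Tue
Aug: 31 days, starts Wed → 5 of Wed, Thu, Fri ✓
Sep: 30 days, starts Sat → 5 of Sat, Sun
Oct: 31 days, starts Mon → 5 of Mon, Tue, Wed
Nov: 30 days, starts Thu → 5 of Thu, Fri ✓
Dec: 31 days, starts Sat → 5 of Sat, Sun, Mon
Months with five Thursdays: Mar, May, Aug, Nov.

4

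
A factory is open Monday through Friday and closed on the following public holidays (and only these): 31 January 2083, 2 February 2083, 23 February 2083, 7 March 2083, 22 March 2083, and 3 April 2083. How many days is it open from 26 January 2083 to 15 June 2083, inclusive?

98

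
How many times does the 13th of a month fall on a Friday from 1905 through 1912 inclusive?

14

Friday-the-13ths by year:
1905: Jan, Oct
1906: Apr, Jul
1907: Sep, Dec
1908: Mar, Nov
1909: Aug
1910: May
1911: Jan, Oct
1912: Sep, Dec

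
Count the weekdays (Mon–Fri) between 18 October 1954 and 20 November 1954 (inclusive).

25 weekdays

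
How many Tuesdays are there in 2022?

52

Jan 1, 2022 is a Saturday.
That's 365 days from start to end, counting both.
365 = 7 × 52 + 1, so there are 52 full weeks plus 1 extra day.
Each full week contributes one Tuesday: 52 so far.
The 1 extra day is Sat — none qualify.
Total: 52 + 0 = 52.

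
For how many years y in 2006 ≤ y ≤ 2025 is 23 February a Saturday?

3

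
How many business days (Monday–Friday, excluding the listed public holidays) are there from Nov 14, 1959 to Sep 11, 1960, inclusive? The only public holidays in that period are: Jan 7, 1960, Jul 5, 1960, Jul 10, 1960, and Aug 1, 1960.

212

Nov 14, 1959 is a Saturday.
That's 303 days from start to end, counting both.
303 = 7 × 43 + 2, so there are 43 full weeks plus 2 extra days.
Each full week contributes 5 weekdays (Mon–Fri): 43 × 5 = 215.
The 2 extra days are Sat, Sun — none qualify.
Total: 215 + 0 = 215.
Holidays: Jan 7, 1960 (Thu); Jul 5, 1960 (Tue); Jul 10, 1960 (Sun); Aug 1, 1960 (Mon).
3 of the 4 holidays fall on weekdays; the rest are weekends and were already excluded.
Business days: 215 − 3 = 212.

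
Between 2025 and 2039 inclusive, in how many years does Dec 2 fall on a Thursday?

3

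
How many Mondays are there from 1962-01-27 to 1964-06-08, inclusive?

124 Mondays

1962-01-27 is a Saturday.
That's 864 days from start to end, counting both.
864 = 7 × 123 + 3, so there are 123 full weeks plus 3 extra days.
Each full week contributes one Monday: 123 so far.
The 3 extra days are Sat, Sun, Mon — 1 of them qualifies.
Total: 123 + 1 = 124.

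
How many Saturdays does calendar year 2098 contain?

2098-01-01 is a Wednesday.
From 2098-01-01 to 2098-12-31 is 365 days inclusive.
365 = 7 × 52 + 1, so there are 52 full weeks plus 1 extra day.
Each full week contributes one Saturday: 52 so far.
The 1 extra day is Wed — none qualify.
Total: 52 + 0 = 52.

52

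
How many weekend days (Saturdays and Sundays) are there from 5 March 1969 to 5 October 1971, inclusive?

270

5 March 1969 is a Wednesday.
The range spans 945 days (inclusive of both endpoints).
945 = 7 × 135, so the span is exactly 135 full weeks.
Each full week contributes 2 weekend days (Sat, Sun): 135 × 2 = 270.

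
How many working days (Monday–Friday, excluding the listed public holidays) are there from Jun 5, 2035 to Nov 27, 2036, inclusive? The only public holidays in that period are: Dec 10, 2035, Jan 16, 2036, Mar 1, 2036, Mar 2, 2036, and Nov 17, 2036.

385

Jun 5, 2035 is a Tuesday.
That's 542 days from start to end, counting both.
542 = 7 × 77 + 3, so there are 77 full weeks plus 3 extra days.
Each full week contributes 5 weekdays (Mon–Fri): 77 × 5 = 385.
The 3 extra days are Tuesday, Wednesday, Thursday — 3 of them qualify.
Total: 385 + 3 = 388.
Holidays: Dec 10, 2035 (Mon); Jan 16, 2036 (Wed); Mar 1, 2036 (Sat); Mar 2, 2036 (Sun); Nov 17, 2036 (Mon).
3 of the 5 holidays fall on weekdays; the rest are weekends and were already excluded.
Business days: 388 − 3 = 385.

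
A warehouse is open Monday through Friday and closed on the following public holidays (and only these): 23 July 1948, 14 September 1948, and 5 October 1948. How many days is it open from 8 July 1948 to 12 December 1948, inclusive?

109

8 July 1948 is a Thursday.
The range spans 158 days (inclusive of both endpoints).
158 = 7 × 22 + 4, so there are 22 full weeks plus 4 extra days.
Each full week contributes 5 weekdays (Mon–Fri): 22 × 5 = 110.
The 4 extra days are Thu, Fri, Sat, Sun — 2 of them qualify.
Total: 110 + 2 = 112.
Holidays: 23 July 1948 (Fri); 14 September 1948 (Tue); 5 October 1948 (Tue).
All 3 holidays fall on weekdays, so subtract 3.
Business days: 112 − 3 = 109.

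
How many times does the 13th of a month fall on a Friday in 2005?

The 13th falls on a Friday when the month's 13th has weekday Fri.
Jan 13 is Thu; Feb 13 is Sun; Mar 13 is Sun; Apr 13 is Wed; May 13 is Fri ✓; Jun 13 is Mon; Jul 13 is Wed; Aug 13 is Sat; Sep 13 is Tue; Oct 13 is Thu; Nov 13 is Sun; Dec 13 is Tue.
Friday the 13ths: May.

1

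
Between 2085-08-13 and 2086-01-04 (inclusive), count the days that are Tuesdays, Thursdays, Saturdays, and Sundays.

2085-08-13 is a Monday.
The range spans 145 days (inclusive of both endpoints).
145 = 7 × 20 + 5, so there are 20 full weeks plus 5 extra days.
Each full week contributes 4 days from the set (Tue, Thu, Sat, Sun): 20 × 4 = 80.
The 5 extra days are Mon, Tue, Wed, Thu, Fri — 2 of them qualify.
Total: 80 + 2 = 82.

82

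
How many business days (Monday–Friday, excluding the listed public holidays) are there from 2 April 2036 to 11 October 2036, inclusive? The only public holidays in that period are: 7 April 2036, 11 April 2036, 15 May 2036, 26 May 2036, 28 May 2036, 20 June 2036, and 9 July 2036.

131

2 April 2036 is a Wednesday.
The range spans 193 days (inclusive of both endpoints).
193 = 7 × 27 + 4, so there are 27 full weeks plus 4 extra days.
Each full week contributes 5 weekdays (Mon–Fri): 27 × 5 = 135.
The 4 extra days are Wednesday, Thursday, Friday, Saturday — 3 of them qualify.
Total: 135 + 3 = 138.
Holidays: 7 April 2036 (Mon); 11 April 2036 (Fri); 15 May 2036 (Thu); 26 May 2036 (Mon); 28 May 2036 (Wed); 20 June 2036 (Fri); 9 July 2036 (Wed).
All 7 holidays fall on weekdays, so subtract 7.
Business days: 138 − 7 = 131.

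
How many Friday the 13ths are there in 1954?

1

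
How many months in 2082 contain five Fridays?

A month has five Fridays exactly when Friday falls within its first (length − 28) days.
Jan: 31 days, starts Thu → 5 of Thu, Fri, Sat ✓
Feb: 28 days, starts Sun → 5 of (none)
Mar: 31 days, starts Sun → 5 of Sun, Mon, Tue
Apr: 30 days, starts Wed → 5 of Wed, Thu
May: 31 days, starts Fri → 5 of Fri, Sat, Sun ✓
Jun: 30 days, starts Mon → 5 of Mon, Tue
Jul: 31 days, starts Wed → 5 of Wed, Thu, Fri ✓
Aug: 31 days, starts Sat → 5 of Sat, Sun, Mon
Sep: 30 days, starts Tue → 5 of Tue, Wed
Oct: 31 days, starts Thu → 5 of Thu, Fri, Sat ✓
Nov: 30 days, starts Sun → 5 of Sun, Mon
Dec: 31 days, starts Tue → 5 of Tue, Wed, Thu
Months with five Fridays: Jan, May, Jul, Oct.

4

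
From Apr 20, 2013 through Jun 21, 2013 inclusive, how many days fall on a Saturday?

Apr 20, 2013 is a Saturday.
That's 63 days from start to end, counting both.
63 = 7 × 9, so the span is exactly 9 full weeks.
Each full week contributes one Saturday: 9 so far.
Total: 9.

9 Saturdays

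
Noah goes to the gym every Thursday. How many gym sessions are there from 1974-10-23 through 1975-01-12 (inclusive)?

1974-10-23 is a Wednesday.
From 1974-10-23 to 1975-01-12 is 82 days inclusive.
82 = 7 × 11 + 5, so there are 11 full weeks plus 5 extra days.
Each full week contributes one Thursday: 11 so far.
The 5 extra days are Wed, Thu, Fri, Sat, Sun — 1 of them qualifies.
Total: 11 + 1 = 12.

12 Thursdays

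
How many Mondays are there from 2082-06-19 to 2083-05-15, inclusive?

47 Mondays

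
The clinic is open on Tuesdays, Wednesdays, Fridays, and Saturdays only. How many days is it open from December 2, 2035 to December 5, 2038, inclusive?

December 2, 2035 is a Sunday.
That's 1100 days from start to end, counting both.
1100 = 7 × 157 + 1, so there are 157 full weeks plus 1 extra day.
Each full week contributes 4 days from the set (Tue, Wed, Fri, Sat): 157 × 4 = 628.
The 1 extra day is Sun — none qualify.
Total: 628 + 0 = 628.

628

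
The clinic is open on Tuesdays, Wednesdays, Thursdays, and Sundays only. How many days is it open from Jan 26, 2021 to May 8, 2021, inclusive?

Jan 26, 2021 is a Tuesday.
The range spans 103 days (inclusive of both endpoints).
103 = 7 × 14 + 5, so there are 14 full weeks plus 5 extra days.
Each full week contributes 4 days from the set (Tue, Wed, Thu, Sun): 14 × 4 = 56.
The 5 extra days are Tuesday, Wednesday, Thursday, Friday, Saturday — 3 of them qualify.
Total: 56 + 3 = 59.

59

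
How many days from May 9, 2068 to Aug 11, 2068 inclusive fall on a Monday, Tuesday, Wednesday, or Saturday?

May 9, 2068 is a Wednesday.
That's 95 days from start to end, counting both.
95 = 7 × 13 + 4, so there are 13 full weeks plus 4 extra days.
Each full week contributes 4 days from the set (Mon, Tue, Wed, Sat): 13 × 4 = 52.
The 4 extra days are Wednesday, Thursday, Friday, Saturday — 2 of them qualify.
Total: 52 + 2 = 54.

54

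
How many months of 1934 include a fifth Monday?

5

A month has five Mondays exactly when Monday falls within its first (length − 28) days.
Jan: 31 days, starts Mon → 5 of Mon, Tue, Wed ✓
Feb: 28 days, starts Thu → 5 of (none)
Mar: 31 days, starts Thu → 5 of Thu, Fri, Sat
Apr: 30 days, starts Sun → 5 of Sun, Mon ✓
May: 31 days, starts Tue → 5 of Tue, Wed, Thu
Jun: 30 days, starts Fri → 5 of Fri, Sat
Jul: 31 days, starts Sun → 5 of Sun, Mon, Tue ✓
Aug: 31 days, starts Wed → 5 of Wed, Thu, Fri
Sep: 30 days, starts Sat → 5 of Sat, Sun
Oct: 31 days, starts Mon → 5 of Mon, Tue, Wed ✓
Nov: 30 days, starts Thu → 5 of Thu, Fri
Dec: 31 days, starts Sat → 5 of Sat, Sun, Mon ✓
Months with five Mondays: Jan, Apr, Jul, Oct, Dec.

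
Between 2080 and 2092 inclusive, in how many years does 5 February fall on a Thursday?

Day of week of February 5 in each year:
2080: Mon, 2081: Wed, 2082: Thu ✓, 2083: Fri, 2084: Sat, 2085: Mon, 2086: Tue, 2087: Wed, 2088: Thu ✓, 2089: Sat, 2090: Sun, 2091: Mon, 2092: Tue
Thursdays: 2082, 2088.

2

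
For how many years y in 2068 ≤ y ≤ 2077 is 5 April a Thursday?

2

Day of week of April 5 in each year:
2068: Thu ✓, 2069: Fri, 2070: Sat, 2071: Sun, 2072: Tue, 2073: Wed, 2074: Thu ✓, 2075: Fri, 2076: Sun, 2077: Mon
Thursdays: 2068, 2074.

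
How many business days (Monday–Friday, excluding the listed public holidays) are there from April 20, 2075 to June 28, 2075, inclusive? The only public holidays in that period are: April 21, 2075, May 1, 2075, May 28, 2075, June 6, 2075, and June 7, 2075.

April 20, 2075 is a Saturday.
That's 70 days from start to end, counting both.
70 = 7 × 10, so the span is exactly 10 full weeks.
Each full week contributes 5 weekdays (Mon–Fri): 10 × 5 = 50.
Total: 50.
Holidays: April 21, 2075 (Sun); May 1, 2075 (Wed); May 28, 2075 (Tue); June 6, 2075 (Thu); June 7, 2075 (Fri).
4 of the 5 holidays fall on weekdays; the rest are weekends and were already excluded.
Business days: 50 − 4 = 46.

46 business days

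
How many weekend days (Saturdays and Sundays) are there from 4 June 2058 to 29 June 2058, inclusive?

7

4 June 2058 is a Tuesday.
From 4 June 2058 to 29 June 2058 is 26 days inclusive.
26 = 7 × 3 + 5, so there are 3 full weeks plus 5 extra days.
Each full week contributes 2 weekend days (Sat, Sun): 3 × 2 = 6.
The 5 extra days are Tue, Wed, Thu, Fri, Sat — 1 of them qualifies.
Total: 6 + 1 = 7.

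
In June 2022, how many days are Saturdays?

Jun 1, 2022 is a Wednesday.
From Jun 1, 2022 to Jun 30, 2022 is 30 days inclusive.
30 = 7 × 4 + 2, so there are 4 full weeks plus 2 extra days.
Each full week contributes one Saturday: 4 so far.
The 2 extra days are Wed, Thu — none qualify.
Total: 4 + 0 = 4.

4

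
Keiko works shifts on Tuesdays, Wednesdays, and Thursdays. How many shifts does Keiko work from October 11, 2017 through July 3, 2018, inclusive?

114

October 11, 2017 is a Wednesday.
The range spans 266 days (inclusive of both endpoints).
266 = 7 × 38, so the span is exactly 38 full weeks.
Each full week contributes 3 days from the set (Tue, Wed, Thu): 38 × 3 = 114.
Total: 114.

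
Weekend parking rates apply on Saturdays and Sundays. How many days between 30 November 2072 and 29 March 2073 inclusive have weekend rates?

30 November 2072 is a Wednesday.
From 30 November 2072 to 29 March 2073 is 120 days inclusive.
120 = 7 × 17 + 1, so there are 17 full weeks plus 1 extra day.
Each full week contributes 2 weekend days (Sat, Sun): 17 × 2 = 34.
The 1 extra day is Wednesday — none qualify.
Total: 34 + 0 = 34.

34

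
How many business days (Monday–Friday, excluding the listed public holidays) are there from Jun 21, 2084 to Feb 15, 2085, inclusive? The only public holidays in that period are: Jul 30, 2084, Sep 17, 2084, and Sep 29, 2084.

Jun 21, 2084 is a Wednesday.
From Jun 21, 2084 to Feb 15, 2085 is 240 days inclusive.
240 = 7 × 34 + 2, so there are 34 full weeks plus 2 extra days.
Each full week contributes 5 weekdays (Mon–Fri): 34 × 5 = 170.
The 2 extra days are Wednesday, Thursday — 2 of them qualify.
Total: 170 + 2 = 172.
Holidays: Jul 30, 2084 (Sun); Sep 17, 2084 (Sun); Sep 29, 2084 (Fri).
1 of the 3 holidays fall on weekdays; the rest are weekends and were already excluded.
Business days: 172 − 1 = 171.

171 business days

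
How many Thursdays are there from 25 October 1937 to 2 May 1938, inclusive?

27 Thursdays

25 October 1937 is a Monday.
The range spans 190 days (inclusive of both endpoints).
190 = 7 × 27 + 1, so there are 27 full weeks plus 1 extra day.
Each full week contributes one Thursday: 27 so far.
The 1 extra day is Mon — none qualify.
Total: 27 + 0 = 27.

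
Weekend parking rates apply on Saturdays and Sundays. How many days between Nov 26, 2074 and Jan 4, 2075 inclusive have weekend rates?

10

Nov 26, 2074 is a Monday.
The range spans 40 days (inclusive of both endpoints).
40 = 7 × 5 + 5, so there are 5 full weeks plus 5 extra days.
Each full week contributes 2 weekend days (Sat, Sun): 5 × 2 = 10.
The 5 extra days are Mon, Tue, Wed, Thu, Fri — none qualify.
Total: 10 + 0 = 10.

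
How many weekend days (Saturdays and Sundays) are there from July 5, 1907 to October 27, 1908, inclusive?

138

July 5, 1907 is a Friday.
The range spans 481 days (inclusive of both endpoints).
481 = 7 × 68 + 5, so there are 68 full weeks plus 5 extra days.
Each full week contributes 2 weekend days (Sat, Sun): 68 × 2 = 136.
The 5 extra days are Fri, Sat, Sun, Mon, Tue — 2 of them qualify.
Total: 136 + 2 = 138.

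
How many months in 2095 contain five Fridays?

4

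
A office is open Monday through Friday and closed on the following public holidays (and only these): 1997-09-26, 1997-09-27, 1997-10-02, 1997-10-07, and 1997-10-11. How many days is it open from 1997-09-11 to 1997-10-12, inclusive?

19

1997-09-11 is a Thursday.
That's 32 days from start to end, counting both.
32 = 7 × 4 + 4, so there are 4 full weeks plus 4 extra days.
Each full week contributes 5 weekdays (Mon–Fri): 4 × 5 = 20.
The 4 extra days are Thursday, Friday, Saturday, Sunday — 2 of them qualify.
Total: 20 + 2 = 22.
Holidays: 1997-09-26 (Fri); 1997-09-27 (Sat); 1997-10-02 (Thu); 1997-10-07 (Tue); 1997-10-11 (Sat).
3 of the 5 holidays fall on weekdays; the rest are weekends and were already excluded.
Business days: 22 − 3 = 19.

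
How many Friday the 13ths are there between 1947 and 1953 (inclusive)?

12

Friday-the-13ths by year:
1947: Jun
1948: Feb, Aug
1949: May
1950: Jan, Oct
1951: Apr, Jul
1952: Jun
1953: Feb, Mar, Nov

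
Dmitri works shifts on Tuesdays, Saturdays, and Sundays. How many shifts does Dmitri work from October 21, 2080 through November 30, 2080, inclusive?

17

October 21, 2080 is a Monday.
From October 21, 2080 to November 30, 2080 is 41 days inclusive.
41 = 7 × 5 + 6, so there are 5 full weeks plus 6 extra days.
Each full week contributes 3 days from the set (Tue, Sat, Sun): 5 × 3 = 15.
The 6 extra days are Monday, Tuesday, Wednesday, Thursday, Friday, Saturday — 2 of them qualify.
Total: 15 + 2 = 17.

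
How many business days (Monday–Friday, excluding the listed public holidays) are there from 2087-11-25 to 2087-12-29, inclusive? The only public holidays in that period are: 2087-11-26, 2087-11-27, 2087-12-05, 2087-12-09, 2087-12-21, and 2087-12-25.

2087-11-25 is a Tuesday.
That's 35 days from start to end, counting both.
35 = 7 × 5, so the span is exactly 5 full weeks.
Each full week contributes 5 weekdays (Mon–Fri): 5 × 5 = 25.
Holidays: 2087-11-26 (Wed); 2087-11-27 (Thu); 2087-12-05 (Fri); 2087-12-09 (Tue); 2087-12-21 (Sun); 2087-12-25 (Thu).
5 of the 6 holidays fall on weekdays; the rest are weekends and were already excluded.
Business days: 25 − 5 = 20.

20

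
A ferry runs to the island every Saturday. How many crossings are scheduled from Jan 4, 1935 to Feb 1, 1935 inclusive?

Jan 4, 1935 is a Friday.
From Jan 4, 1935 to Feb 1, 1935 is 29 days inclusive.
29 = 7 × 4 + 1, so there are 4 full weeks plus 1 extra day.
Each full week contributes one Saturday: 4 so far.
The 1 extra day is Fri — none qualify.
Total: 4 + 0 = 4.

4 Saturdays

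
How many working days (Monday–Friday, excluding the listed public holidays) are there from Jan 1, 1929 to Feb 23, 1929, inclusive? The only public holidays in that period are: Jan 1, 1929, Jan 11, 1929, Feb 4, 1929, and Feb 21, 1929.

35 working days

Jan 1, 1929 is a Tuesday.
The range spans 54 days (inclusive of both endpoints).
54 = 7 × 7 + 5, so there are 7 full weeks plus 5 extra days.
Each full week contributes 5 weekdays (Mon–Fri): 7 × 5 = 35.
The 5 extra days are Tue, Wed, Thu, Fri, Sat — 4 of them qualify.
Total: 35 + 4 = 39.
Holidays: Jan 1, 1929 (Tue); Jan 11, 1929 (Fri); Feb 4, 1929 (Mon); Feb 21, 1929 (Thu).
All 4 holidays fall on weekdays, so subtract 4.
Business days: 39 − 4 = 35.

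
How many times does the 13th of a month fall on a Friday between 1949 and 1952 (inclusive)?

6

Friday-the-13ths by year:
1949: May
1950: Jan, Oct
1951: Apr, Jul
1952: Jun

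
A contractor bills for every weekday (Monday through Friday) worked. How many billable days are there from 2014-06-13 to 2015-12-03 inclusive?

385 weekdays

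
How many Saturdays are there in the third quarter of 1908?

13

July 1, 1908 is a Wednesday.
From July 1, 1908 to September 30, 1908 is 92 days inclusive.
92 = 7 × 13 + 1, so there are 13 full weeks plus 1 extra day.
Each full week contributes one Saturday: 13 so far.
The 1 extra day is Wednesday — none qualify.
Total: 13 + 0 = 13.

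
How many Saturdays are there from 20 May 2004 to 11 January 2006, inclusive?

20 May 2004 is a Thursday.
That's 602 days from start to end, counting both.
602 = 7 × 86, so the span is exactly 86 full weeks.
Each full week contributes one Saturday: 86 so far.
Total: 86.

86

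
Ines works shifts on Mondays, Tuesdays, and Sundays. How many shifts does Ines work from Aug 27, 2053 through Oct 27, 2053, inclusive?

26

Aug 27, 2053 is a Wednesday.
The range spans 62 days (inclusive of both endpoints).
62 = 7 × 8 + 6, so there are 8 full weeks plus 6 extra days.
Each full week contributes 3 days from the set (Mon, Tue, Sun): 8 × 3 = 24.
The 6 extra days are Wednesday, Thursday, Friday, Saturday, Sunday, Monday — 2 of them qualify.
Total: 24 + 2 = 26.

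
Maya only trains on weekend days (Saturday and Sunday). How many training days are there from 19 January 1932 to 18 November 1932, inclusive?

86

19 January 1932 is a Tuesday.
From 19 January 1932 to 18 November 1932 is 305 days inclusive.
305 = 7 × 43 + 4, so there are 43 full weeks plus 4 extra days.
Each full week contributes 2 weekend days (Sat, Sun): 43 × 2 = 86.
The 4 extra days are Tue, Wed, Thu, Fri — none qualify.
Total: 86 + 0 = 86.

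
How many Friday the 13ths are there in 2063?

The 13th falls on a Friday when the month's 13th has weekday Fri.
Jan 13 is Sat; Feb 13 is Tue; Mar 13 is Tue; Apr 13 is Fri ✓; May 13 is Sun; Jun 13 is Wed; Jul 13 is Fri ✓; Aug 13 is Mon; Sep 13 is Thu; Oct 13 is Sat; Nov 13 is Tue; Dec 13 is Thu.
Friday the 13ths: Apr, Jul.

2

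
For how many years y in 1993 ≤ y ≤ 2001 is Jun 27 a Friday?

Day of week of June 27 in each year:
1993: Sun, 1994: Mon, 1995: Tue, 1996: Thu, 1997: Fri ✓, 1998: Sat, 1999: Sun, 2000: Tue, 2001: Wed
Fridays: 1997.

1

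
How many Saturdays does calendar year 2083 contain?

52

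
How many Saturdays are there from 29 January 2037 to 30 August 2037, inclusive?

31 Saturdays

29 January 2037 is a Thursday.
That's 214 days from start to end, counting both.
214 = 7 × 30 + 4, so there are 30 full weeks plus 4 extra days.
Each full week contributes one Saturday: 30 so far.
The 4 extra days are Thu, Fri, Sat, Sun — 1 of them qualifies.
Total: 30 + 1 = 31.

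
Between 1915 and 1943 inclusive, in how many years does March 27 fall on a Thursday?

Day of week of March 27 in each year:
1915: Sat, 1916: Mon, 1917: Tue, 1918: Wed, 1919: Thu ✓, 1920: Sat, 1921: Sun, 1922: Mon, 1923: Tue, 1924: Thu ✓, 1925: Fri, 1926: Sat, 1927: Sun, 1928: Tue, 1929: Wed, 1930: Thu ✓, 1931: Fri, 1932: Sun, 1933: Mon, 1934: Tue, 1935: Wed, 1936: Fri, 1937: Sat, 1938: Sun, 1939: Mon, 1940: Wed, 1941: Thu ✓, 1942: Fri, 1943: Sat
Thursdays: 1919, 1924, 1930, 1941.

4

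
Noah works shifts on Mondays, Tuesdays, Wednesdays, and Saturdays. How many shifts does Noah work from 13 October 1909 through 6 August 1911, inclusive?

13 October 1909 is a Wednesday.
That's 663 days from start to end, counting both.
663 = 7 × 94 + 5, so there are 94 full weeks plus 5 extra days.
Each full week contributes 4 days from the set (Mon, Tue, Wed, Sat): 94 × 4 = 376.
The 5 extra days are Wednesday, Thursday, Friday, Saturday, Sunday — 2 of them qualify.
Total: 376 + 2 = 378.

378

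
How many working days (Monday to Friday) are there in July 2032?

22 weekdays

Jul 1, 2032 is a Thursday.
From Jul 1, 2032 to Jul 31, 2032 is 31 days inclusive.
31 = 7 × 4 + 3, so there are 4 full weeks plus 3 extra days.
Each full week contributes 5 weekdays (Mon–Fri): 4 × 5 = 20.
The 3 extra days are Thu, Fri, Sat — 2 of them qualify.
Total: 20 + 2 = 22.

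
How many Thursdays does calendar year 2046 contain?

2046-01-01 is a Monday.
That's 365 days from start to end, counting both.
365 = 7 × 52 + 1, so there are 52 full weeks plus 1 extra day.
Each full week contributes one Thursday: 52 so far.
The 1 extra day is Mon — none qualify.
Total: 52 + 0 = 52.

52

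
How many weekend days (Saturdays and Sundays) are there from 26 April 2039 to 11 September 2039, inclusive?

40

26 April 2039 is a Tuesday.
The range spans 139 days (inclusive of both endpoints).
139 = 7 × 19 + 6, so there are 19 full weeks plus 6 extra days.
Each full week contributes 2 weekend days (Sat, Sun): 19 × 2 = 38.
The 6 extra days are Tuesday, Wednesday, Thursday, Friday, Saturday, Sunday — 2 of them qualify.
Total: 38 + 2 = 40.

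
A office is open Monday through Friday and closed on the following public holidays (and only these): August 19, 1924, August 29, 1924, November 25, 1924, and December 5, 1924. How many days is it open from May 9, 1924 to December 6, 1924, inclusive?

147

May 9, 1924 is a Friday.
That's 212 days from start to end, counting both.
212 = 7 × 30 + 2, so there are 30 full weeks plus 2 extra days.
Each full week contributes 5 weekdays (Mon–Fri): 30 × 5 = 150.
The 2 extra days are Fri, Sat — 1 of them qualifies.
Total: 150 + 1 = 151.
Holidays: August 19, 1924 (Tue); August 29, 1924 (Fri); November 25, 1924 (Tue); December 5, 1924 (Fri).
All 4 holidays fall on weekdays, so subtract 4.
Business days: 151 − 4 = 147.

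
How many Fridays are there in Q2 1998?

13

1 April 1998 is a Wednesday.
The range spans 91 days (inclusive of both endpoints).
91 = 7 × 13, so the span is exactly 13 full weeks.
Each full week contributes one Friday: 13 so far.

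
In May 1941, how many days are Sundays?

1941-05-01 is a Thursday.
That's 31 days from start to end, counting both.
31 = 7 × 4 + 3, so there are 4 full weeks plus 3 extra days.
Each full week contributes one Sunday: 4 so far.
The 3 extra days are Thursday, Friday, Saturday — none qualify.
Total: 4 + 0 = 4.

4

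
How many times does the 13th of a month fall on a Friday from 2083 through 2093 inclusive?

Friday-the-13ths by year:
2083: Aug
2084: Oct
2085: Apr, Jul
2086: Sep, Dec
2087: Jun
2088: Feb, Aug
2089: May
2090: Jan, Oct
2091: Apr, Jul
2092: Jun
2093: Feb, Mar, Nov

18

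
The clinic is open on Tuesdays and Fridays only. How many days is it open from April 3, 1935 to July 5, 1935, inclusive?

April 3, 1935 is a Wednesday.
That's 94 days from start to end, counting both.
94 = 7 × 13 + 3, so there are 13 full weeks plus 3 extra days.
Each full week contributes 2 days from the set (Tue, Fri): 13 × 2 = 26.
The 3 extra days are Wednesday, Thursday, Friday — 1 of them qualifies.
Total: 26 + 1 = 27.

27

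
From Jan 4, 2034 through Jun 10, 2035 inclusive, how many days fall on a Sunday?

Jan 4, 2034 is a Wednesday.
From Jan 4, 2034 to Jun 10, 2035 is 523 days inclusive.
523 = 7 × 74 + 5, so there are 74 full weeks plus 5 extra days.
Each full week contributes one Sunday: 74 so far.
The 5 extra days are Wednesday, Thursday, Friday, Saturday, Sunday — 1 of them qualifies.
Total: 74 + 1 = 75.

75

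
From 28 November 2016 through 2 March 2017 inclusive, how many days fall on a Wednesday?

28 November 2016 is a Monday.
That's 95 days from start to end, counting both.
95 = 7 × 13 + 4, so there are 13 full weeks plus 4 extra days.
Each full week contributes one Wednesday: 13 so far.
The 4 extra days are Mon, Tue, Wed, Thu — 1 of them qualifies.
Total: 13 + 1 = 14.

14 Wednesdays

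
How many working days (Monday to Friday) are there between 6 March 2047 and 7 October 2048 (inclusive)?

6 March 2047 is a Wednesday.
The range spans 582 days (inclusive of both endpoints).
582 = 7 × 83 + 1, so there are 83 full weeks plus 1 extra day.
Each full week contributes 5 weekdays (Mon–Fri): 83 × 5 = 415.
The 1 extra day is Wednesday — 1 of them qualifies.
Total: 415 + 1 = 416.

416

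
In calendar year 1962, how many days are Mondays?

1962-01-01 is a Monday.
That's 365 days from start to end, counting both.
365 = 7 × 52 + 1, so there are 52 full weeks plus 1 extra day.
Each full week contributes one Monday: 52 so far.
The 1 extra day is Monday — 1 of them qualifies.
Total: 52 + 1 = 53.

53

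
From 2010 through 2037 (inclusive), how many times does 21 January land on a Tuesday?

4

Day of week of January 21 in each year:
2010: Thu, 2011: Fri, 2012: Sat, 2013: Mon, 2014: Tue ✓, 2015: Wed, 2016: Thu, 2017: Sat, 2018: Sun, 2019: Mon, 2020: Tue ✓, 2021: Thu, 2022: Fri, 2023: Sat, 2024: Sun, 2025: Tue ✓, 2026: Wed, 2027: Thu, 2028: Fri, 2029: Sun, 2030: Mon, 2031: Tue ✓, 2032: Wed, 2033: Fri, 2034: Sat, 2035: Sun, 2036: Mon, 2037: Wed
Tuesdays: 2014, 2020, 2025, 2031.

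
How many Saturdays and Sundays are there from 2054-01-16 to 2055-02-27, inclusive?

2054-01-16 is a Friday.
From 2054-01-16 to 2055-02-27 is 408 days inclusive.
408 = 7 × 58 + 2, so there are 58 full weeks plus 2 extra days.
Each full week contributes 2 weekend days (Sat, Sun): 58 × 2 = 116.
The 2 extra days are Fri, Sat — 1 of them qualifies.
Total: 116 + 1 = 117.

117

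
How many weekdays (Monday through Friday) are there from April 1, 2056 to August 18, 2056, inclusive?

April 1, 2056 is a Saturday.
From April 1, 2056 to August 18, 2056 is 140 days inclusive.
140 = 7 × 20, so the span is exactly 20 full weeks.
Each full week contributes 5 weekdays (Mon–Fri): 20 × 5 = 100.
Total: 100.

100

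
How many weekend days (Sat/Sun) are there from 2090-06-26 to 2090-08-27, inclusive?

18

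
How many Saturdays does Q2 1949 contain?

13

April 1, 1949 is a Friday.
The range spans 91 days (inclusive of both endpoints).
91 = 7 × 13, so the span is exactly 13 full weeks.
Each full week contributes one Saturday: 13 so far.
Total: 13.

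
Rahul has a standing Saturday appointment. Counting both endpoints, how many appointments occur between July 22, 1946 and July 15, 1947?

July 22, 1946 is a Monday.
That's 359 days from start to end, counting both.
359 = 7 × 51 + 2, so there are 51 full weeks plus 2 extra days.
Each full week contributes one Saturday: 51 so far.
The 2 extra days are Monday, Tuesday — none qualify.
Total: 51 + 0 = 51.

51 Saturdays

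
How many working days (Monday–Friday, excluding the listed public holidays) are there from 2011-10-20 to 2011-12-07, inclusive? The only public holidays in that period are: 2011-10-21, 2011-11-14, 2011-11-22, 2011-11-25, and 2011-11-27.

31

2011-10-20 is a Thursday.
That's 49 days from start to end, counting both.
49 = 7 × 7, so the span is exactly 7 full weeks.
Each full week contributes 5 weekdays (Mon–Fri): 7 × 5 = 35.
Total: 35.
Holidays: 2011-10-21 (Fri); 2011-11-14 (Mon); 2011-11-22 (Tue); 2011-11-25 (Fri); 2011-11-27 (Sun).
4 of the 5 holidays fall on weekdays; the rest are weekends and were already excluded.
Business days: 35 − 4 = 31.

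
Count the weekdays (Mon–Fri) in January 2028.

1 January 2028 is a Saturday.
From 1 January 2028 to 31 January 2028 is 31 days inclusive.
31 = 7 × 4 + 3, so there are 4 full weeks plus 3 extra days.
Each full week contributes 5 weekdays (Mon–Fri): 4 × 5 = 20.
The 3 extra days are Saturday, Sunday, Monday — 1 of them qualifies.
Total: 20 + 1 = 21.

21 weekdays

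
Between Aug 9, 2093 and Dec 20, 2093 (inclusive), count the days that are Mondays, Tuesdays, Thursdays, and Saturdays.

Aug 9, 2093 is a Sunday.
The range spans 134 days (inclusive of both endpoints).
134 = 7 × 19 + 1, so there are 19 full weeks plus 1 extra day.
Each full week contributes 4 days from the set (Mon, Tue, Thu, Sat): 19 × 4 = 76.
The 1 extra day is Sun — none qualify.
Total: 76 + 0 = 76.

76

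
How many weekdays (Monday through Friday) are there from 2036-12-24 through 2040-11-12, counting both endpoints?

1014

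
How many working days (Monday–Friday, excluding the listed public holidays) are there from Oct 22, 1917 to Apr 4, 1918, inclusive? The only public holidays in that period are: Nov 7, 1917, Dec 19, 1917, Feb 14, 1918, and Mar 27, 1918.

Oct 22, 1917 is a Monday.
From Oct 22, 1917 to Apr 4, 1918 is 165 days inclusive.
165 = 7 × 23 + 4, so there are 23 full weeks plus 4 extra days.
Each full week contributes 5 weekdays (Mon–Fri): 23 × 5 = 115.
The 4 extra days are Monday, Tuesday, Wednesday, Thursday — 4 of them qualify.
Total: 115 + 4 = 119.
Holidays: Nov 7, 1917 (Wed); Dec 19, 1917 (Wed); Feb 14, 1918 (Thu); Mar 27, 1918 (Wed).
All 4 holidays fall on weekdays, so subtract 4.
Business days: 119 − 4 = 115.

115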